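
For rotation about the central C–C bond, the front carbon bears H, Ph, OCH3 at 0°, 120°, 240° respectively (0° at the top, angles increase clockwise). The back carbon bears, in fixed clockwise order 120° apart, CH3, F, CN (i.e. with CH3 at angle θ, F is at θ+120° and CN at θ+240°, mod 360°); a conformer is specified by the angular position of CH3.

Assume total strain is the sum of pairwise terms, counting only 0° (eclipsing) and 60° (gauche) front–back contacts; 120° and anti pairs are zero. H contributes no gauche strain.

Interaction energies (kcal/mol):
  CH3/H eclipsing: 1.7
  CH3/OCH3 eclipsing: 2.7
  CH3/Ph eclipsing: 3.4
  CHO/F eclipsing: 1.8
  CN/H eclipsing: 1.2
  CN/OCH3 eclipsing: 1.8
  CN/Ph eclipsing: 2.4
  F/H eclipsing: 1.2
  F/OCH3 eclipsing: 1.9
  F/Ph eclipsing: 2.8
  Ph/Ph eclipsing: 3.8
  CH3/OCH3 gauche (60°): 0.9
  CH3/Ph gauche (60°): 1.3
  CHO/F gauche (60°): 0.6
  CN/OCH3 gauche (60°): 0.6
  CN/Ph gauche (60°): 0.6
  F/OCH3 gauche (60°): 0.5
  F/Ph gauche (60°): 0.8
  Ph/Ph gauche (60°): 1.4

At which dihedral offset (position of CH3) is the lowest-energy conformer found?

CH3 at 0° (eclipsed): H(0°)/CH3(0°) eclipsed 1.7; Ph(120°)/F(120°) eclipsed 2.8; OCH3(240°)/CN(240°) eclipsed 1.8 → 6.3 kcal/mol.
CH3 at 60° (staggered): Ph(120°)/CH3(60°) gauche 1.3; Ph(120°)/F(180°) gauche 0.8; OCH3(240°)/F(180°) gauche 0.5; OCH3(240°)/CN(300°) gauche 0.6 → 3.2 kcal/mol.
CH3 at 120° (eclipsed): H(0°)/CN(0°) eclipsed 1.2; Ph(120°)/CH3(120°) eclipsed 3.4; OCH3(240°)/F(240°) eclipsed 1.9 → 6.5 kcal/mol.
CH3 at 180° (staggered): Ph(120°)/CH3(180°) gauche 1.3; Ph(120°)/CN(60°) gauche 0.6; OCH3(240°)/CH3(180°) gauche 0.9; OCH3(240°)/F(300°) gauche 0.5 → 3.3 kcal/mol.
CH3 at 240° (eclipsed): H(0°)/F(0°) eclipsed 1.2; Ph(120°)/CN(120°) eclipsed 2.4; OCH3(240°)/CH3(240°) eclipsed 2.7 → 6.3 kcal/mol.
CH3 at 300° (staggered): Ph(120°)/F(60°) gauche 0.8; Ph(120°)/CN(180°) gauche 0.6; OCH3(240°)/CH3(300°) gauche 0.9; OCH3(240°)/CN(180°) gauche 0.6 → 2.9 kcal/mol.
The minimum (2.9 kcal/mol) occurs with CH3 at 300°.

300°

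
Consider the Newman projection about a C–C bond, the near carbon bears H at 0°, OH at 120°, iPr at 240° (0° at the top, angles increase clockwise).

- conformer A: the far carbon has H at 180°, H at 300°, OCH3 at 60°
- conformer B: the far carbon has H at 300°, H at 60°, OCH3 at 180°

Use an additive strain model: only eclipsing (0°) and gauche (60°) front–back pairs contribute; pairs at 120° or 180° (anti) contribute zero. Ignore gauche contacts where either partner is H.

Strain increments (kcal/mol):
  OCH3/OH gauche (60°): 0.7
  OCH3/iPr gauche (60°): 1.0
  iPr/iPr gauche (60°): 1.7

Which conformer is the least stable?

B

A (staggered): OH–OCH3 gauche; 0.7 = 0.7 kcal/mol.
B (staggered): OH–OCH3 gauche, iPr–OCH3 gauche; 0.7 + 1.0 = 1.7 kcal/mol.
B has the highest total (1.7 kcal/mol).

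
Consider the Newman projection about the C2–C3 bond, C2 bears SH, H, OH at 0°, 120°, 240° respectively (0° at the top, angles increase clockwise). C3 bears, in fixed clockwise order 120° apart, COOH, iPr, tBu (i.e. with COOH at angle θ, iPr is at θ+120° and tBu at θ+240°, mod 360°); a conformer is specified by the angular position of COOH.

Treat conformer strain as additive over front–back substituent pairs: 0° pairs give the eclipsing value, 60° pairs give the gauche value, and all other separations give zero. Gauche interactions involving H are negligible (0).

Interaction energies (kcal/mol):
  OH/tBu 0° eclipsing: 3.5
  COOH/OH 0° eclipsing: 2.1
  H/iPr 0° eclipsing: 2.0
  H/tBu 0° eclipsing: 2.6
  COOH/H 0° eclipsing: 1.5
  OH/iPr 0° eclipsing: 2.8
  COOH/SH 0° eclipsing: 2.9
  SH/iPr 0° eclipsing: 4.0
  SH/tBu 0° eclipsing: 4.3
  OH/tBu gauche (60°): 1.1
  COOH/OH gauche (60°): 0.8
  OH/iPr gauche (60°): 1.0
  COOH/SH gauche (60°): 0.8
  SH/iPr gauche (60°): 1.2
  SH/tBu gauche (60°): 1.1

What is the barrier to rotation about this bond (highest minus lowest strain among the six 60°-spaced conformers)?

COOH at 0° is eclipsed. SH at 0° is eclipsed with COOH at 0° (2.9); H at 120° is eclipsed with iPr at 120° (2.0); OH at 240° is eclipsed with tBu at 240° (3.5). Total 8.4 kcal/mol.
COOH at 60° is staggered. SH at 0° is gauche with COOH at 60° (0.8); SH at 0° is gauche with tBu at 300° (1.1); OH at 240° is gauche with iPr at 180° (1.0); OH at 240° is gauche with tBu at 300° (1.1). Total 4.0 kcal/mol.
COOH at 120° is eclipsed. SH at 0° is eclipsed with tBu at 0° (4.3); H at 120° is eclipsed with COOH at 120° (1.5); OH at 240° is eclipsed with iPr at 240° (2.8). Total 8.6 kcal/mol.
COOH at 180° is staggered. SH at 0° is gauche with iPr at 300° (1.2); SH at 0° is gauche with tBu at 60° (1.1); OH at 240° is gauche with COOH at 180° (0.8); OH at 240° is gauche with iPr at 300° (1.0). Total 4.1 kcal/mol.
COOH at 240° is eclipsed. SH at 0° is eclipsed with iPr at 0° (4.0); H at 120° is eclipsed with tBu at 120° (2.6); OH at 240° is eclipsed with COOH at 240° (2.1). Total 8.7 kcal/mol.
COOH at 300° is staggered. SH at 0° is gauche with COOH at 300° (0.8); SH at 0° is gauche with iPr at 60° (1.2); OH at 240° is gauche with COOH at 300° (0.8); OH at 240° is gauche with tBu at 180° (1.1). Total 3.9 kcal/mol.
Max at 240° (8.7 kcal/mol), min at 300° (3.9 kcal/mol); barrier = 4.8 kcal/mol.

4.8 kcal/mol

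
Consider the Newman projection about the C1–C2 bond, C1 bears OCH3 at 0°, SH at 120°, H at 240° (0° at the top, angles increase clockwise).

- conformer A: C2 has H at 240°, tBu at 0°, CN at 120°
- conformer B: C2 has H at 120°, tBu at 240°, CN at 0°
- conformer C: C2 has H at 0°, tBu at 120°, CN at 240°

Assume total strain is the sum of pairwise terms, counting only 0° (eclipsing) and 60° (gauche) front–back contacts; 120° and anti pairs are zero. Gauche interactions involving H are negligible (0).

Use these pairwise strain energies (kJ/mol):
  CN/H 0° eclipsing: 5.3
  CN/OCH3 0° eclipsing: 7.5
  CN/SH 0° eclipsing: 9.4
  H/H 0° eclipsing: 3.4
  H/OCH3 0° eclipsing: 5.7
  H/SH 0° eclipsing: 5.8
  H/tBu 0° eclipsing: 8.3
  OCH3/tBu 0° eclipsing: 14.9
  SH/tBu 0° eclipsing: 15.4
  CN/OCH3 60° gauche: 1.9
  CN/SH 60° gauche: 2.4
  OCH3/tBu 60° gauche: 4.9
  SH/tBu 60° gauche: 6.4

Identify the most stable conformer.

B

A is eclipsed. OCH3 at 0° is eclipsed with tBu at 0° (14.9); SH at 120° is eclipsed with CN at 120° (9.4); H at 240° is eclipsed with H at 240° (3.4). Total 27.7 kJ/mol.
B is eclipsed. OCH3 at 0° is eclipsed with CN at 0° (7.5); SH at 120° is eclipsed with H at 120° (5.8); H at 240° is eclipsed with tBu at 240° (8.3). Total 21.6 kJ/mol.
C is eclipsed. OCH3 at 0° is eclipsed with H at 0° (5.7); SH at 120° is eclipsed with tBu at 120° (15.4); H at 240° is eclipsed with CN at 240° (5.3). Total 26.4 kJ/mol.
B has the lowest total (21.6 kJ/mol).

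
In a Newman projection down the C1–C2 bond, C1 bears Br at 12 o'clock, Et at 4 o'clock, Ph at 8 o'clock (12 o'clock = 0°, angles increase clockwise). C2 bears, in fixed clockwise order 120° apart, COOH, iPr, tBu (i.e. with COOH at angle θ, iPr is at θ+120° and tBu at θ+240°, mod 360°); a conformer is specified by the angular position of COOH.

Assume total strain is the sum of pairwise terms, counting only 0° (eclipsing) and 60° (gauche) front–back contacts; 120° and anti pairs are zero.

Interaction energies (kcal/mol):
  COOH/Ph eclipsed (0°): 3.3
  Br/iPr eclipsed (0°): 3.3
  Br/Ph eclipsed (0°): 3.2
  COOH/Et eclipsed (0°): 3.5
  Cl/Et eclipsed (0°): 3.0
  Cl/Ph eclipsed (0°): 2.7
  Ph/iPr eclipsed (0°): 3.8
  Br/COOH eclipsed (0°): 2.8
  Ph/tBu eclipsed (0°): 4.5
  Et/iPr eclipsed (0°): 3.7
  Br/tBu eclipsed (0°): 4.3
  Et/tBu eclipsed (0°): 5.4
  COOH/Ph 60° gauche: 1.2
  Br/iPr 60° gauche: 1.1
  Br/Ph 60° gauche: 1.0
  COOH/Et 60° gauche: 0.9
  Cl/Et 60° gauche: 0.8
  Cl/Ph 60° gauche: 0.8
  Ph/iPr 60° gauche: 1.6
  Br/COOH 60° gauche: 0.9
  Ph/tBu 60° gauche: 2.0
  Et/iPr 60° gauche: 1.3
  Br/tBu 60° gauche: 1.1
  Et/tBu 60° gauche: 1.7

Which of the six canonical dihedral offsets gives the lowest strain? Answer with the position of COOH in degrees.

COOH at 0° (eclipsed): Br(0°)/COOH(0°) eclipsed 2.8; Et(120°)/iPr(120°) eclipsed 3.7; Ph(240°)/tBu(240°) eclipsed 4.5 → 11.0 kcal/mol.
COOH at 60° (staggered): Br(0°)/COOH(60°) gauche 0.9; Br(0°)/tBu(300°) gauche 1.1; Et(120°)/COOH(60°) gauche 0.9; Et(120°)/iPr(180°) gauche 1.3; Ph(240°)/iPr(180°) gauche 1.6; Ph(240°)/tBu(300°) gauche 2.0 → 7.8 kcal/mol.
COOH at 120° (eclipsed): Br(0°)/tBu(0°) eclipsed 4.3; Et(120°)/COOH(120°) eclipsed 3.5; Ph(240°)/iPr(240°) eclipsed 3.8 → 11.6 kcal/mol.
COOH at 180° (staggered): Br(0°)/iPr(300°) gauche 1.1; Br(0°)/tBu(60°) gauche 1.1; Et(120°)/COOH(180°) gauche 0.9; Et(120°)/tBu(60°) gauche 1.7; Ph(240°)/COOH(180°) gauche 1.2; Ph(240°)/iPr(300°) gauche 1.6 → 7.6 kcal/mol.
COOH at 240° (eclipsed): Br(0°)/iPr(0°) eclipsed 3.3; Et(120°)/tBu(120°) eclipsed 5.4; Ph(240°)/COOH(240°) eclipsed 3.3 → 12.0 kcal/mol.
COOH at 300° (staggered): Br(0°)/COOH(300°) gauche 0.9; Br(0°)/iPr(60°) gauche 1.1; Et(120°)/iPr(60°) gauche 1.3; Et(120°)/tBu(180°) gauche 1.7; Ph(240°)/COOH(300°) gauche 1.2; Ph(240°)/tBu(180°) gauche 2.0 → 8.2 kcal/mol.
The minimum (7.6 kcal/mol) occurs with COOH at 180°.

180°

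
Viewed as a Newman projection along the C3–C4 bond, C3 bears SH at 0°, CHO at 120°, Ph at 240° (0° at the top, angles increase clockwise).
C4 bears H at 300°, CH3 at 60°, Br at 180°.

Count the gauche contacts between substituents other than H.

Non-H gauche pairs: SH(0°)/CH3(60°); CHO(120°)/CH3(60°); CHO(120°)/Br(180°); Ph(240°)/Br(180°) — 4 interactions.

4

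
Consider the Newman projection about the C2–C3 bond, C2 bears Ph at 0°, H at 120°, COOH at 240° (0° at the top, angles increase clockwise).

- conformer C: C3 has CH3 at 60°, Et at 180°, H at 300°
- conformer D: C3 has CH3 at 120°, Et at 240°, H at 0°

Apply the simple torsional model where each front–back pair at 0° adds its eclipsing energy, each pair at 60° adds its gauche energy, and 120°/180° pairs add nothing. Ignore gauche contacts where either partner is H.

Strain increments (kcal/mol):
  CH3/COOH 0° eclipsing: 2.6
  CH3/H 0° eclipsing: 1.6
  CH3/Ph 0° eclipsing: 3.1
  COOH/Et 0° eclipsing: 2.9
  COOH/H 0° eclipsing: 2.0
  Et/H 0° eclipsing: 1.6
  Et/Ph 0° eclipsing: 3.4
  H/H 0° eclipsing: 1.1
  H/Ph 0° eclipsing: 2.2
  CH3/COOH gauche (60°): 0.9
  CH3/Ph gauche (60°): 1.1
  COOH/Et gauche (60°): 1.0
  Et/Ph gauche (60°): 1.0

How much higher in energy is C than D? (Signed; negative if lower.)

-4.6 kcal/mol

C (staggered): Ph–CH3 gauche, COOH–Et gauche; 1.1 + 1.0 = 2.1 kcal/mol.
D (eclipsed): Ph–H eclipsed, H–CH3 eclipsed, COOH–Et eclipsed; 2.2 + 1.6 + 2.9 = 6.7 kcal/mol.
E(C) − E(D) = 2.1 − 6.7 = -4.6 kcal/mol.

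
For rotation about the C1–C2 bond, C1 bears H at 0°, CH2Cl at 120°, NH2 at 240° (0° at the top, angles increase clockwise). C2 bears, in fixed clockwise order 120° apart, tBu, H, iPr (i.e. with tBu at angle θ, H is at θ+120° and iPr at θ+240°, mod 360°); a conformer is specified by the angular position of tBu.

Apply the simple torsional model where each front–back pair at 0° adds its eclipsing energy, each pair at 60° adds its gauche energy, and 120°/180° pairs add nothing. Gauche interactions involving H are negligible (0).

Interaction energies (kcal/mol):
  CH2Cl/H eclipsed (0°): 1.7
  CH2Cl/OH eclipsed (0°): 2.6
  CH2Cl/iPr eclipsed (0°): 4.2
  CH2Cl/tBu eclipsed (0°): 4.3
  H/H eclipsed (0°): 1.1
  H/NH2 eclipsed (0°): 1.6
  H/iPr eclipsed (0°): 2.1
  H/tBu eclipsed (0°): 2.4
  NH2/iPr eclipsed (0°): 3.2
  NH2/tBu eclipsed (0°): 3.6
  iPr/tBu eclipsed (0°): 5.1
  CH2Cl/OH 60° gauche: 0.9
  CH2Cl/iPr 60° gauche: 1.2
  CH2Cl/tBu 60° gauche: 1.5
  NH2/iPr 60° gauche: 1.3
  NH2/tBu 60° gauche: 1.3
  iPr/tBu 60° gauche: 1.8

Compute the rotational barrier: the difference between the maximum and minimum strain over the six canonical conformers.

6.1 kcal/mol

tBu at 0° (eclipsed): H(0°)/tBu(0°) eclipsed 2.4; CH2Cl(120°)/H(120°) eclipsed 1.7; NH2(240°)/iPr(240°) eclipsed 3.2 → 7.3 kcal/mol.
tBu at 60° (staggered): CH2Cl(120°)/tBu(60°) gauche 1.5; NH2(240°)/iPr(300°) gauche 1.3 → 2.8 kcal/mol.
tBu at 120° (eclipsed): H(0°)/iPr(0°) eclipsed 2.1; CH2Cl(120°)/tBu(120°) eclipsed 4.3; NH2(240°)/H(240°) eclipsed 1.6 → 8.0 kcal/mol.
tBu at 180° (staggered): CH2Cl(120°)/tBu(180°) gauche 1.5; CH2Cl(120°)/iPr(60°) gauche 1.2; NH2(240°)/tBu(180°) gauche 1.3 → 4.0 kcal/mol.
tBu at 240° (eclipsed): H(0°)/H(0°) eclipsed 1.1; CH2Cl(120°)/iPr(120°) eclipsed 4.2; NH2(240°)/tBu(240°) eclipsed 3.6 → 8.9 kcal/mol.
tBu at 300° (staggered): CH2Cl(120°)/iPr(180°) gauche 1.2; NH2(240°)/tBu(300°) gauche 1.3; NH2(240°)/iPr(180°) gauche 1.3 → 3.8 kcal/mol.
Max at 240° (8.9 kcal/mol), min at 60° (2.8 kcal/mol); barrier = 6.1 kcal/mol.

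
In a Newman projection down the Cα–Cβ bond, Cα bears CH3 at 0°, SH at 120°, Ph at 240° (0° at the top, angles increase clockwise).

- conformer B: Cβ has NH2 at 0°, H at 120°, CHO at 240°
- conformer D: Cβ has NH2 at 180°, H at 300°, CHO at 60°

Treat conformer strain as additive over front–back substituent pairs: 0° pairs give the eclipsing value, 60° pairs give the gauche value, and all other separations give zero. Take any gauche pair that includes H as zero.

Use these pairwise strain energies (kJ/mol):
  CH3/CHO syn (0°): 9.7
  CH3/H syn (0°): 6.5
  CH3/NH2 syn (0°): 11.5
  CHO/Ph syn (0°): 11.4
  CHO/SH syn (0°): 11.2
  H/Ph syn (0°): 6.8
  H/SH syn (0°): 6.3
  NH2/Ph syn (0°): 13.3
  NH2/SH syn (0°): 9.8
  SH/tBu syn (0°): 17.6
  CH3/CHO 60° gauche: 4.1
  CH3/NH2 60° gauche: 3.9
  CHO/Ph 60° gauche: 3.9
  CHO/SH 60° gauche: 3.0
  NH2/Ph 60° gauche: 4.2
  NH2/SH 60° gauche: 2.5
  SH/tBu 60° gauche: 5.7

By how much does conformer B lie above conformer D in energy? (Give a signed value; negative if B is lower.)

B is eclipsed. CH3 at 0° is eclipsed with NH2 at 0° (11.5); SH at 120° is eclipsed with H at 120° (6.3); Ph at 240° is eclipsed with CHO at 240° (11.4). Total 29.2 kJ/mol.
D is staggered. CH3 at 0° is gauche with CHO at 60° (4.1); SH at 120° is gauche with NH2 at 180° (2.5); SH at 120° is gauche with CHO at 60° (3.0); Ph at 240° is gauche with NH2 at 180° (4.2). Total 13.8 kJ/mol.
E(B) − E(D) = 29.2 − 13.8 = +15.4 kJ/mol.

+15.4 kJ/mol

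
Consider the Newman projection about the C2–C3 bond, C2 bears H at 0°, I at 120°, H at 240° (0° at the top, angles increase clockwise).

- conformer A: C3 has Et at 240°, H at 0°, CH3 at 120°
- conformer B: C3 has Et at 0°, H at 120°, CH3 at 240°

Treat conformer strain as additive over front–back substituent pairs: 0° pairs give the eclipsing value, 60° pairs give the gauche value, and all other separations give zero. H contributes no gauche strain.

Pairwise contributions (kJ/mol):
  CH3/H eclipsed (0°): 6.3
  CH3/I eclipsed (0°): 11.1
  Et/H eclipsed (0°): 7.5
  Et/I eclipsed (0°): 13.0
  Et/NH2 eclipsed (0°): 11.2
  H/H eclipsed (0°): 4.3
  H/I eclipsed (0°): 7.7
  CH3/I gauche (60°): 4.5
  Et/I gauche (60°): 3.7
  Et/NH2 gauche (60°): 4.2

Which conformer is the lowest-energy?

B

A (eclipsed): H(0°)/H(0°) eclipsed 4.3; I(120°)/CH3(120°) eclipsed 11.1; H(240°)/Et(240°) eclipsed 7.5 → 22.9 kJ/mol.
B (eclipsed): H(0°)/Et(0°) eclipsed 7.5; I(120°)/H(120°) eclipsed 7.7; H(240°)/CH3(240°) eclipsed 6.3 → 21.5 kJ/mol.
B has the lowest total (21.5 kJ/mol).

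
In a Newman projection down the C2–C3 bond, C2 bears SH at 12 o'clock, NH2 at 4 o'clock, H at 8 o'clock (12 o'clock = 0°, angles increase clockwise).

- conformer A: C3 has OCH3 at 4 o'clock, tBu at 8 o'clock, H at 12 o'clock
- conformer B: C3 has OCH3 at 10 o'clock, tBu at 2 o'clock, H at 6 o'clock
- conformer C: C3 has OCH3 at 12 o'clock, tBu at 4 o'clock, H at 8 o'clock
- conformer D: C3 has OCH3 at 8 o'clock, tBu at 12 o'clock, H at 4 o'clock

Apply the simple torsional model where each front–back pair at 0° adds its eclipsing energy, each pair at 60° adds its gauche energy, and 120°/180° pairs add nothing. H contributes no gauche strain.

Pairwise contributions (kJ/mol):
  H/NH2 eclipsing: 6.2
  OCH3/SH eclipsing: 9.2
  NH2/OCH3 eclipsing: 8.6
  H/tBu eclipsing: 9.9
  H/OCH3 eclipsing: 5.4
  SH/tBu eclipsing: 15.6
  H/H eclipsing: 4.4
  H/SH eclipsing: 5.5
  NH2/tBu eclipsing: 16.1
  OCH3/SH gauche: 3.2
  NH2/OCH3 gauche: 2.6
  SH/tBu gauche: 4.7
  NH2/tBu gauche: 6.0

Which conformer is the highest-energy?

A is eclipsed. SH at 0° is eclipsed with H at 0° (5.5); NH2 at 120° is eclipsed with OCH3 at 120° (8.6); H at 240° is eclipsed with tBu at 240° (9.9). Total 24.0 kJ/mol.
B is staggered. SH at 0° is gauche with OCH3 at 300° (3.2); SH at 0° is gauche with tBu at 60° (4.7); NH2 at 120° is gauche with tBu at 60° (6.0). Total 13.9 kJ/mol.
C is eclipsed. SH at 0° is eclipsed with OCH3 at 0° (9.2); NH2 at 120° is eclipsed with tBu at 120° (16.1); H at 240° is eclipsed with H at 240° (4.4). Total 29.7 kJ/mol.
D is eclipsed. SH at 0° is eclipsed with tBu at 0° (15.6); NH2 at 120° is eclipsed with H at 120° (6.2); H at 240° is eclipsed with OCH3 at 240° (5.4). Total 27.2 kJ/mol.
C has the highest total (29.7 kJ/mol).

C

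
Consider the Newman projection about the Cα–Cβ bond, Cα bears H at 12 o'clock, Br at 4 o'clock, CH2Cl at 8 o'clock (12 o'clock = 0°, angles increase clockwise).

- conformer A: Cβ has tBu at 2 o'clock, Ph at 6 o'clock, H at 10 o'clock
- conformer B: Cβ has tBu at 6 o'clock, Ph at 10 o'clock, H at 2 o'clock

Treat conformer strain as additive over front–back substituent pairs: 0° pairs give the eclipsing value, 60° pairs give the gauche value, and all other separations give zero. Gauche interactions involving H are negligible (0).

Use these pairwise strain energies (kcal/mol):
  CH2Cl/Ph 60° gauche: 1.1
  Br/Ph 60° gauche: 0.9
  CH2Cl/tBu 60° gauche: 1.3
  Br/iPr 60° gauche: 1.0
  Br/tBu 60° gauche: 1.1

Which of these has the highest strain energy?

A is staggered. Br at 120° is gauche with tBu at 60° (1.1); Br at 120° is gauche with Ph at 180° (0.9); CH2Cl at 240° is gauche with Ph at 180° (1.1). Total 3.1 kcal/mol.
B is staggered. Br at 120° is gauche with tBu at 180° (1.1); CH2Cl at 240° is gauche with tBu at 180° (1.3); CH2Cl at 240° is gauche with Ph at 300° (1.1). Total 3.5 kcal/mol.
B has the highest total (3.5 kcal/mol).

B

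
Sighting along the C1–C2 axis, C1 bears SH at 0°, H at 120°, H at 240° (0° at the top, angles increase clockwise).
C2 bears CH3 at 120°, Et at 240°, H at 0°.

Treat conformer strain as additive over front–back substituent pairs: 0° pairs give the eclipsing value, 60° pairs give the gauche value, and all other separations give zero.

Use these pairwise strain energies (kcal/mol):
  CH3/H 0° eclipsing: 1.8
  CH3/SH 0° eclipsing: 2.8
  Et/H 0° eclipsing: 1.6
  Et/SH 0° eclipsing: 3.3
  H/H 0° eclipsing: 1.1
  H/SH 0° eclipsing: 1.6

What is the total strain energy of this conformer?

5.0 kcal/mol

This conformer is eclipsed. SH at 0° is eclipsed with H at 0° (1.6); H at 120° is eclipsed with CH3 at 120° (1.8); H at 240° is eclipsed with Et at 240° (1.6). Total 5.0 kcal/mol.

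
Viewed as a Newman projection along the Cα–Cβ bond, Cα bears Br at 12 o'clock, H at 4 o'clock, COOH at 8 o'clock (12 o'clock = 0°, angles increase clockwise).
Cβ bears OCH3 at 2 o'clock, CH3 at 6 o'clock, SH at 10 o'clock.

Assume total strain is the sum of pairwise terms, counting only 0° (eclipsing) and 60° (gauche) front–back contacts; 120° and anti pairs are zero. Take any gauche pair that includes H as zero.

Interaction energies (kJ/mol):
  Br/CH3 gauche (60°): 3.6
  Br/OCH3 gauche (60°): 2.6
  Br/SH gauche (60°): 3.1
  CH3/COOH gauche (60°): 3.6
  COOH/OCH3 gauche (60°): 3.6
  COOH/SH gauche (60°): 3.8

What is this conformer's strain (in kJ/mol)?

13.1 kJ/mol

This conformer (staggered): Br–OCH3 gauche, Br–SH gauche, COOH–CH3 gauche, COOH–SH gauche; 2.6 + 3.1 + 3.6 + 3.8 = 13.1 kJ/mol.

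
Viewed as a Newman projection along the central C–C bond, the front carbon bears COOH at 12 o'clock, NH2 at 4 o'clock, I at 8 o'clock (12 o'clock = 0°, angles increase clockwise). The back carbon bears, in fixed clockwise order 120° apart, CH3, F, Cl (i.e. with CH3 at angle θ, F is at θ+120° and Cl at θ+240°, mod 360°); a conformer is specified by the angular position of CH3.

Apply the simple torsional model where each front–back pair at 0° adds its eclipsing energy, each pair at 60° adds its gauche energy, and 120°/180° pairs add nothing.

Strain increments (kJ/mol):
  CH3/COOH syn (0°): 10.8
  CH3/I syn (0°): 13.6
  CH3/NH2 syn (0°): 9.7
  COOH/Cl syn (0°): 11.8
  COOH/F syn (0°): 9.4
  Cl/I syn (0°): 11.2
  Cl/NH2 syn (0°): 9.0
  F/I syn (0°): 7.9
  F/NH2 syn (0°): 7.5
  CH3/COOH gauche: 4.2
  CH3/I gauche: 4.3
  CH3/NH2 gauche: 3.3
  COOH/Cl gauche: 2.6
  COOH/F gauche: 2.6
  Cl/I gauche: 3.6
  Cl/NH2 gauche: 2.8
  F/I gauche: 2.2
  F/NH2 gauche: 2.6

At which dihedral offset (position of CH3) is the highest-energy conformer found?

240°

CH3 at 0° (eclipsed): COOH–CH3 eclipsed, NH2–F eclipsed, I–Cl eclipsed; 10.8 + 7.5 + 11.2 = 29.5 kJ/mol.
CH3 at 60° (staggered): COOH–CH3 gauche, COOH–Cl gauche, NH2–CH3 gauche, NH2–F gauche, I–F gauche, I–Cl gauche; 4.2 + 2.6 + 3.3 + 2.6 + 2.2 + 3.6 = 18.5 kJ/mol.
CH3 at 120° (eclipsed): COOH–Cl eclipsed, NH2–CH3 eclipsed, I–F eclipsed; 11.8 + 9.7 + 7.9 = 29.4 kJ/mol.
CH3 at 180° (staggered): COOH–F gauche, COOH–Cl gauche, NH2–CH3 gauche, NH2–Cl gauche, I–CH3 gauche, I–F gauche; 2.6 + 2.6 + 3.3 + 2.8 + 4.3 + 2.2 = 17.8 kJ/mol.
CH3 at 240° (eclipsed): COOH–F eclipsed, NH2–Cl eclipsed, I–CH3 eclipsed; 9.4 + 9.0 + 13.6 = 32.0 kJ/mol.
CH3 at 300° (staggered): COOH–CH3 gauche, COOH–F gauche, NH2–F gauche, NH2–Cl gauche, I–CH3 gauche, I–Cl gauche; 4.2 + 2.6 + 2.6 + 2.8 + 4.3 + 3.6 = 20.1 kJ/mol.
The maximum (32.0 kJ/mol) occurs with CH3 at 240°.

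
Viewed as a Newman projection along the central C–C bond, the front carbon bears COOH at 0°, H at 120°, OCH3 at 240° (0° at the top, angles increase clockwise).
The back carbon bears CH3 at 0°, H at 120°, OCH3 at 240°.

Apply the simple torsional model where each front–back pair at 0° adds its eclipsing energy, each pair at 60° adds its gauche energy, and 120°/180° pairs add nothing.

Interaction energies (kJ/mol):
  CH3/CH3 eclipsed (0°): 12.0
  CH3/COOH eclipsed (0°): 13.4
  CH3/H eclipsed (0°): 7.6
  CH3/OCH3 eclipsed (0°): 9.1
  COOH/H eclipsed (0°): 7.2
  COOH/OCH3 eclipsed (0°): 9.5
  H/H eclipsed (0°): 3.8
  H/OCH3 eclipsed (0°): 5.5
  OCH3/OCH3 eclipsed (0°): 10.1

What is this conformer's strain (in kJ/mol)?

27.3 kJ/mol

This conformer is eclipsed. COOH at 0° is eclipsed with CH3 at 0° (13.4); H at 120° is eclipsed with H at 120° (3.8); OCH3 at 240° is eclipsed with OCH3 at 240° (10.1). Total 27.3 kJ/mol.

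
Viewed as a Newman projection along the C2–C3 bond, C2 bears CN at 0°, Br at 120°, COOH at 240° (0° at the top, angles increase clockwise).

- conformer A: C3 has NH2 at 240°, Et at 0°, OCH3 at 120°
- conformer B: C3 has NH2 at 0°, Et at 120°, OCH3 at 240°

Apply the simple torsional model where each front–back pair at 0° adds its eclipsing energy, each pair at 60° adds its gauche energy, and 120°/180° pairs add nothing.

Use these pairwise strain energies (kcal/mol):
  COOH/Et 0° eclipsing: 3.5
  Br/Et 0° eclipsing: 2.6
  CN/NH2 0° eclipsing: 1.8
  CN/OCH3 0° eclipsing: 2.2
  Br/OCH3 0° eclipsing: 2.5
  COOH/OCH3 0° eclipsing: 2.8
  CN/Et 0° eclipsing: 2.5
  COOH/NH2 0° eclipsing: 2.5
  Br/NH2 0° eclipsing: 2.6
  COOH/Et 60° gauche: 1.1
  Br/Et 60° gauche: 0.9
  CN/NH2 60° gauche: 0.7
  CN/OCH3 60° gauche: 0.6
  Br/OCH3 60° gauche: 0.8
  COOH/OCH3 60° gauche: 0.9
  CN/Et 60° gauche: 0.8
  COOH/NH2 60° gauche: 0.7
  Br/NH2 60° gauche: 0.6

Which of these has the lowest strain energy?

B

A (eclipsed): CN(0°)/Et(0°) eclipsed 2.5; Br(120°)/OCH3(120°) eclipsed 2.5; COOH(240°)/NH2(240°) eclipsed 2.5 → 7.5 kcal/mol.
B (eclipsed): CN(0°)/NH2(0°) eclipsed 1.8; Br(120°)/Et(120°) eclipsed 2.6; COOH(240°)/OCH3(240°) eclipsed 2.8 → 7.2 kcal/mol.
B has the lowest total (7.2 kcal/mol).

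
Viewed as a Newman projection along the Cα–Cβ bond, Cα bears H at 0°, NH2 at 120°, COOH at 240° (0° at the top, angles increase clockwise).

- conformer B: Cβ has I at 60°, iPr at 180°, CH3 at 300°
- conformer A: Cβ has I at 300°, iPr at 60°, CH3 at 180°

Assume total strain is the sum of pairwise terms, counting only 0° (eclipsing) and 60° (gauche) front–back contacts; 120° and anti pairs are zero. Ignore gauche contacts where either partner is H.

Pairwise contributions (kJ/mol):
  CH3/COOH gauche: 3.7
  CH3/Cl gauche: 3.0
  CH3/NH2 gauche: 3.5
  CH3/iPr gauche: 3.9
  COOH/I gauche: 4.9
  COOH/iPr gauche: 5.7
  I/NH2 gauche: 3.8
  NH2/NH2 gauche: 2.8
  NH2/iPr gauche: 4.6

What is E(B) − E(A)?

B (staggered): NH2(120°)/I(60°) gauche 3.8; NH2(120°)/iPr(180°) gauche 4.6; COOH(240°)/iPr(180°) gauche 5.7; COOH(240°)/CH3(300°) gauche 3.7 → 17.8 kJ/mol.
A (staggered): NH2(120°)/iPr(60°) gauche 4.6; NH2(120°)/CH3(180°) gauche 3.5; COOH(240°)/I(300°) gauche 4.9; COOH(240°)/CH3(180°) gauche 3.7 → 16.7 kJ/mol.
E(B) − E(A) = 17.8 − 16.7 = +1.1 kJ/mol.

+1.1 kJ/mol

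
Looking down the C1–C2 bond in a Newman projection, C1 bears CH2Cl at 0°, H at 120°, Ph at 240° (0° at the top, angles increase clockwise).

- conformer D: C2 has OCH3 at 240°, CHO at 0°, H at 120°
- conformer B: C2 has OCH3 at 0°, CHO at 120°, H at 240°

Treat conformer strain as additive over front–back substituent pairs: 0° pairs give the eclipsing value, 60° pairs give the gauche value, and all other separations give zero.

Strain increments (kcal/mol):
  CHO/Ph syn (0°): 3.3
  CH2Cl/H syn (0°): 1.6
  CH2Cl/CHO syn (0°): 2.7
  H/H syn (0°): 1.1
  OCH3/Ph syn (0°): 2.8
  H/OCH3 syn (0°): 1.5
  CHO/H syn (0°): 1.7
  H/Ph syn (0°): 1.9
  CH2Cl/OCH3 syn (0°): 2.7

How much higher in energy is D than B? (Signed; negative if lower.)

D (eclipsed): CH2Cl–CHO eclipsed, H–H eclipsed, Ph–OCH3 eclipsed; 2.7 + 1.1 + 2.8 = 6.6 kcal/mol.
B (eclipsed): CH2Cl–OCH3 eclipsed, H–CHO eclipsed, Ph–H eclipsed; 2.7 + 1.7 + 1.9 = 6.3 kcal/mol.
E(D) − E(B) = 6.6 − 6.3 = +0.3 kcal/mol.

+0.3 kcal/mol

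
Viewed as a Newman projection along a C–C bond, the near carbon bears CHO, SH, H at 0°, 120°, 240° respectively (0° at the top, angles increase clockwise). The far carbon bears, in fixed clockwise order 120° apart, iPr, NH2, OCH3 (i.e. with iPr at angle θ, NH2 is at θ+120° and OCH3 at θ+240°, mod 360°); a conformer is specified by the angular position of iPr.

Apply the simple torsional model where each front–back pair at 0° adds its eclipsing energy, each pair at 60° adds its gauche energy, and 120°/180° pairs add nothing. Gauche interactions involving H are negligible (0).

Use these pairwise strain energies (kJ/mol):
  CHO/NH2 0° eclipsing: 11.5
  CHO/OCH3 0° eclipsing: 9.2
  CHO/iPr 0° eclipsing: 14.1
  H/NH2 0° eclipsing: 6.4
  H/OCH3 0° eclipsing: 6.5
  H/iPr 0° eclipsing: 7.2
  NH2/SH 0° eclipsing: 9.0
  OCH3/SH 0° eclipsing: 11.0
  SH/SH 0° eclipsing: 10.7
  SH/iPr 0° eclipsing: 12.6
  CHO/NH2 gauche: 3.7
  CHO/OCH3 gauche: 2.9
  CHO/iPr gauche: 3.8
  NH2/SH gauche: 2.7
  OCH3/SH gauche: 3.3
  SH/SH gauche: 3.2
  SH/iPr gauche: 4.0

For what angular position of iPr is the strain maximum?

240°

iPr at 0° (eclipsed): CHO–iPr eclipsed, SH–NH2 eclipsed, H–OCH3 eclipsed; 14.1 + 9.0 + 6.5 = 29.6 kJ/mol.
iPr at 60° (staggered): CHO–iPr gauche, CHO–OCH3 gauche, SH–iPr gauche, SH–NH2 gauche; 3.8 + 2.9 + 4.0 + 2.7 = 13.4 kJ/mol.
iPr at 120° (eclipsed): CHO–OCH3 eclipsed, SH–iPr eclipsed, H–NH2 eclipsed; 9.2 + 12.6 + 6.4 = 28.2 kJ/mol.
iPr at 180° (staggered): CHO–NH2 gauche, CHO–OCH3 gauche, SH–iPr gauche, SH–OCH3 gauche; 3.7 + 2.9 + 4.0 + 3.3 = 13.9 kJ/mol.
iPr at 240° (eclipsed): CHO–NH2 eclipsed, SH–OCH3 eclipsed, H–iPr eclipsed; 11.5 + 11.0 + 7.2 = 29.7 kJ/mol.
iPr at 300° (staggered): CHO–iPr gauche, CHO–NH2 gauche, SH–NH2 gauche, SH–OCH3 gauche; 3.8 + 3.7 + 2.7 + 3.3 = 13.5 kJ/mol.
The maximum (29.7 kJ/mol) occurs with iPr at 240°.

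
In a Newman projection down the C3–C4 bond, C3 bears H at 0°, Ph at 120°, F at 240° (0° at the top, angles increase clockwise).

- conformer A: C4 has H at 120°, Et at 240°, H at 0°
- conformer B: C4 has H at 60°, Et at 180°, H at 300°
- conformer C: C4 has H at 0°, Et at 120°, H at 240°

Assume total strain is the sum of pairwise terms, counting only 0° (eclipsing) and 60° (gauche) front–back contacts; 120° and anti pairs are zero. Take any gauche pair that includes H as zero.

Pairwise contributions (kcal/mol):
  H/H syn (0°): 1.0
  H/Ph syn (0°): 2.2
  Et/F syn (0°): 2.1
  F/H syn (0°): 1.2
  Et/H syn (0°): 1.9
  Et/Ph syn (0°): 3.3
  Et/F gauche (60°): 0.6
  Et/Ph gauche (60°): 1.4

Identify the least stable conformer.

A (eclipsed): H–H eclipsed, Ph–H eclipsed, F–Et eclipsed; 1.0 + 2.2 + 2.1 = 5.3 kcal/mol.
B (staggered): Ph–Et gauche, F–Et gauche; 1.4 + 0.6 = 2.0 kcal/mol.
C (eclipsed): H–H eclipsed, Ph–Et eclipsed, F–H eclipsed; 1.0 + 3.3 + 1.2 = 5.5 kcal/mol.
C has the highest total (5.5 kcal/mol).

C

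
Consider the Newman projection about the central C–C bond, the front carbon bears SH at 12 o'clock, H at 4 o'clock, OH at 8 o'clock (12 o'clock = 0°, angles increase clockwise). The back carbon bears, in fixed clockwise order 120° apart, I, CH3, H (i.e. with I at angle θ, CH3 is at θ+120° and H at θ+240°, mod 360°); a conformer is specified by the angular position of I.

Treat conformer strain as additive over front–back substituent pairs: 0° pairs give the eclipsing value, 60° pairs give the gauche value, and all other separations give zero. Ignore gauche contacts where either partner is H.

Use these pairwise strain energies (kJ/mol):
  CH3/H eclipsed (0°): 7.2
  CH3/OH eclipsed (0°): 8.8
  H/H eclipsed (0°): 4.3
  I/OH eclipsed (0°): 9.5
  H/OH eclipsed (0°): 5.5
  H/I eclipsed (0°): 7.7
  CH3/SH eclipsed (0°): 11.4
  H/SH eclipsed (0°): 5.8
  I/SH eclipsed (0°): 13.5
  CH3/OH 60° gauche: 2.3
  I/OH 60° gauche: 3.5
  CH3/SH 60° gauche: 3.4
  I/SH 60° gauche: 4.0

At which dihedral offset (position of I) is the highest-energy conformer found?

0°

I at 0° is eclipsed. SH at 0° is eclipsed with I at 0° (13.5); H at 120° is eclipsed with CH3 at 120° (7.2); OH at 240° is eclipsed with H at 240° (5.5). Total 26.2 kJ/mol.
I at 60° is staggered. SH at 0° is gauche with I at 60° (4.0); OH at 240° is gauche with CH3 at 180° (2.3). Total 6.3 kJ/mol.
I at 120° is eclipsed. SH at 0° is eclipsed with H at 0° (5.8); H at 120° is eclipsed with I at 120° (7.7); OH at 240° is eclipsed with CH3 at 240° (8.8). Total 22.3 kJ/mol.
I at 180° is staggered. SH at 0° is gauche with CH3 at 300° (3.4); OH at 240° is gauche with I at 180° (3.5); OH at 240° is gauche with CH3 at 300° (2.3). Total 9.2 kJ/mol.
I at 240° is eclipsed. SH at 0° is eclipsed with CH3 at 0° (11.4); H at 120° is eclipsed with H at 120° (4.3); OH at 240° is eclipsed with I at 240° (9.5). Total 25.2 kJ/mol.
I at 300° is staggered. SH at 0° is gauche with I at 300° (4.0); SH at 0° is gauche with CH3 at 60° (3.4); OH at 240° is gauche with I at 300° (3.5). Total 10.9 kJ/mol.
The maximum (26.2 kJ/mol) occurs with I at 0°.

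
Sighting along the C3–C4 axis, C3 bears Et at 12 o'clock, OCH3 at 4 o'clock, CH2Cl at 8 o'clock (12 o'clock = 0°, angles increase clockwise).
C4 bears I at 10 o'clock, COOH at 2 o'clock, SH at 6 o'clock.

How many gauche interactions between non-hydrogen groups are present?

Non-H gauche pairs: Et(0°)/I(300°); Et(0°)/COOH(60°); OCH3(120°)/COOH(60°); OCH3(120°)/SH(180°); CH2Cl(240°)/I(300°); CH2Cl(240°)/SH(180°) — 6 interactions.

6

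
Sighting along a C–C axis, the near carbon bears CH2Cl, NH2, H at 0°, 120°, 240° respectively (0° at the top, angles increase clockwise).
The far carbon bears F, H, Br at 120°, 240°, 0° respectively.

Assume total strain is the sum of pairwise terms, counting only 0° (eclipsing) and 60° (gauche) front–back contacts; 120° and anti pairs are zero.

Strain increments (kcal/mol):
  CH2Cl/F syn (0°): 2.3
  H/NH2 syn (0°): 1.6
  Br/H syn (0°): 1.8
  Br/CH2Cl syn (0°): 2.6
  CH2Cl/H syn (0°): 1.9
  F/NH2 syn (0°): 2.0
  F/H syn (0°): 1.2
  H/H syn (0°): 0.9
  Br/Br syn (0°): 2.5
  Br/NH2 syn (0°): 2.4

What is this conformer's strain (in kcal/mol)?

This conformer is eclipsed. CH2Cl at 0° is eclipsed with Br at 0° (2.6); NH2 at 120° is eclipsed with F at 120° (2.0); H at 240° is eclipsed with H at 240° (0.9). Total 5.5 kcal/mol.

5.5 kcal/mol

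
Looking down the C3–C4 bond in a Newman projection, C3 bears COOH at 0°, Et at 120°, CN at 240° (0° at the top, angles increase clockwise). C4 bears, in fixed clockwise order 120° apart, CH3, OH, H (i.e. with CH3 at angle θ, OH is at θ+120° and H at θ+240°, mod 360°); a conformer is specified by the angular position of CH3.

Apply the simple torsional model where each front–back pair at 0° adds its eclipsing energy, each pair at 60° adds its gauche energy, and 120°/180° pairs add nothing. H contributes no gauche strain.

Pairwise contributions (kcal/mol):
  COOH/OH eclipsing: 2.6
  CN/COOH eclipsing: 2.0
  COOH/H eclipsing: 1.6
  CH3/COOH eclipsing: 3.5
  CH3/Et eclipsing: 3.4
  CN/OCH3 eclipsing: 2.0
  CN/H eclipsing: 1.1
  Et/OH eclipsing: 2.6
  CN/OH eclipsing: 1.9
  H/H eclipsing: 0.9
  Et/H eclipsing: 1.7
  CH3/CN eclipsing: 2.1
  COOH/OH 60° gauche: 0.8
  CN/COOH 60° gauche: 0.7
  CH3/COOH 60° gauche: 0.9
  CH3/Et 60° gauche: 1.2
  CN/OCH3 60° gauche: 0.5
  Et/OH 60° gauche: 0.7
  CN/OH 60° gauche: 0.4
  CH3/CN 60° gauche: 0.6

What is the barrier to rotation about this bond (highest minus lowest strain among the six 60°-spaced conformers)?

CH3 at 0° (eclipsed): COOH–CH3 eclipsed, Et–OH eclipsed, CN–H eclipsed; 3.5 + 2.6 + 1.1 = 7.2 kcal/mol.
CH3 at 60° (staggered): COOH–CH3 gauche, Et–CH3 gauche, Et–OH gauche, CN–OH gauche; 0.9 + 1.2 + 0.7 + 0.4 = 3.2 kcal/mol.
CH3 at 120° (eclipsed): COOH–H eclipsed, Et–CH3 eclipsed, CN–OH eclipsed; 1.6 + 3.4 + 1.9 = 6.9 kcal/mol.
CH3 at 180° (staggered): COOH–OH gauche, Et–CH3 gauche, CN–CH3 gauche, CN–OH gauche; 0.8 + 1.2 + 0.6 + 0.4 = 3.0 kcal/mol.
CH3 at 240° (eclipsed): COOH–OH eclipsed, Et–H eclipsed, CN–CH3 eclipsed; 2.6 + 1.7 + 2.1 = 6.4 kcal/mol.
CH3 at 300° (staggered): COOH–CH3 gauche, COOH–OH gauche, Et–OH gauche, CN–CH3 gauche; 0.9 + 0.8 + 0.7 + 0.6 = 3.0 kcal/mol.
Max at 0° (7.2 kcal/mol), min at 180° (3.0 kcal/mol); barrier = 4.2 kcal/mol.

4.2 kcal/mol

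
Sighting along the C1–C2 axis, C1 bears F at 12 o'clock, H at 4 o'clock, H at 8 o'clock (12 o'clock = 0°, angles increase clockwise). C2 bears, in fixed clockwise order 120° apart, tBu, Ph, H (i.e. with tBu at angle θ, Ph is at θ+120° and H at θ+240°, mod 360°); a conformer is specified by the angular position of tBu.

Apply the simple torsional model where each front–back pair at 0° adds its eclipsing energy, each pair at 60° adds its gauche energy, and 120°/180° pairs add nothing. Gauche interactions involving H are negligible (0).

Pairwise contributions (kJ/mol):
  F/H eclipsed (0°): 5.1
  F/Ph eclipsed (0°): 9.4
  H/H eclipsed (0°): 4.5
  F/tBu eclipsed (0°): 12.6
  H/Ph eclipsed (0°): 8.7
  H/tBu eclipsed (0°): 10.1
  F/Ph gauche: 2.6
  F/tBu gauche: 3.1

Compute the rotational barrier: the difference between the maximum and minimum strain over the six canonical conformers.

23.2 kJ/mol

tBu at 0° is eclipsed. F at 0° is eclipsed with tBu at 0° (12.6); H at 120° is eclipsed with Ph at 120° (8.7); H at 240° is eclipsed with H at 240° (4.5). Total 25.8 kJ/mol.
tBu at 60° is staggered. F at 0° is gauche with tBu at 60° (3.1). Total 3.1 kJ/mol.
tBu at 120° is eclipsed. F at 0° is eclipsed with H at 0° (5.1); H at 120° is eclipsed with tBu at 120° (10.1); H at 240° is eclipsed with Ph at 240° (8.7). Total 23.9 kJ/mol.
tBu at 180° is staggered. F at 0° is gauche with Ph at 300° (2.6). Total 2.6 kJ/mol.
tBu at 240° is eclipsed. F at 0° is eclipsed with Ph at 0° (9.4); H at 120° is eclipsed with H at 120° (4.5); H at 240° is eclipsed with tBu at 240° (10.1). Total 24.0 kJ/mol.
tBu at 300° is staggered. F at 0° is gauche with tBu at 300° (3.1); F at 0° is gauche with Ph at 60° (2.6). Total 5.7 kJ/mol.
Max at 0° (25.8 kJ/mol), min at 180° (2.6 kJ/mol); barrier = 23.2 kJ/mol.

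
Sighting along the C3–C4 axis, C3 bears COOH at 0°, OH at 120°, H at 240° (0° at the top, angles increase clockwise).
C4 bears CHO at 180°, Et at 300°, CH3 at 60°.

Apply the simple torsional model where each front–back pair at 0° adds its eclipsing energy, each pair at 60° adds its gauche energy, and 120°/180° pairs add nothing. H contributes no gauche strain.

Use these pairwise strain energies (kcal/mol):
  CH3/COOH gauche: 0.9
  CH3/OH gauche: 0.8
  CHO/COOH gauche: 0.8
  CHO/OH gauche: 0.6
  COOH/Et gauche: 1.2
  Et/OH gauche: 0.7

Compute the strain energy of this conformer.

This conformer (staggered): COOH(0°)/Et(300°) gauche 1.2; COOH(0°)/CH3(60°) gauche 0.9; OH(120°)/CHO(180°) gauche 0.6; OH(120°)/CH3(60°) gauche 0.8 → 3.5 kcal/mol.

3.5 kcal/mol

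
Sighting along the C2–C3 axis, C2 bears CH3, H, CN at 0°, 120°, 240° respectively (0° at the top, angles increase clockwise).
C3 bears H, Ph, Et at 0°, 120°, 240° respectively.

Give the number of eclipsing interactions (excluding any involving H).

Non-H eclipsing pairs: CN(240°)/Et(240°) — 1 interaction.

1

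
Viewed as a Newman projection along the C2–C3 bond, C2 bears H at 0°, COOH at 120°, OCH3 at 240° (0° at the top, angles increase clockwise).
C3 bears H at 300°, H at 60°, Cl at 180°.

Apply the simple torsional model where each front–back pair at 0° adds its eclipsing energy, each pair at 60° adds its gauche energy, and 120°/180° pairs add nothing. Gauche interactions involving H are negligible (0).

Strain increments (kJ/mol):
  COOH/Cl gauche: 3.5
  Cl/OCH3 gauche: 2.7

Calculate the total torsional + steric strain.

This conformer (staggered): COOH–Cl gauche, OCH3–Cl gauche; 3.5 + 2.7 = 6.2 kJ/mol.

6.2 kJ/mol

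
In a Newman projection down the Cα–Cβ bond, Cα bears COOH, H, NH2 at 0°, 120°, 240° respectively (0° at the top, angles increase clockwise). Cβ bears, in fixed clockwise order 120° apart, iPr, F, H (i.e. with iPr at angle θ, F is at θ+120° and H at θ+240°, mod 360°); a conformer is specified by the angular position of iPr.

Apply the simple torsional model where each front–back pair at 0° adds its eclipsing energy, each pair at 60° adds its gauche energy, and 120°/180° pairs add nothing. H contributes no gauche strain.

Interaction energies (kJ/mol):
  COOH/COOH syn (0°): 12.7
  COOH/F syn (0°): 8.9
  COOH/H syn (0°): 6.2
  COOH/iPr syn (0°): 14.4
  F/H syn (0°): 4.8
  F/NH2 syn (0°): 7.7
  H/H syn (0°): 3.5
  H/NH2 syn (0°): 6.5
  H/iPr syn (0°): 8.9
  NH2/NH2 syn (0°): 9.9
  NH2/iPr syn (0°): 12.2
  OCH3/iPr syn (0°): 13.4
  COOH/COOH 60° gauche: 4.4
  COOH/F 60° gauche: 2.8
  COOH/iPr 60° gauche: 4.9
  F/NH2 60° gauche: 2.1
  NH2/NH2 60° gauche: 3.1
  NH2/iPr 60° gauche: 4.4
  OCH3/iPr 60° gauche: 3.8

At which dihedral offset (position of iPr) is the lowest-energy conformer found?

iPr at 0° (eclipsed): COOH(0°)/iPr(0°) eclipsed 14.4; H(120°)/F(120°) eclipsed 4.8; NH2(240°)/H(240°) eclipsed 6.5 → 25.7 kJ/mol.
iPr at 60° (staggered): COOH(0°)/iPr(60°) gauche 4.9; NH2(240°)/F(180°) gauche 2.1 → 7.0 kJ/mol.
iPr at 120° (eclipsed): COOH(0°)/H(0°) eclipsed 6.2; H(120°)/iPr(120°) eclipsed 8.9; NH2(240°)/F(240°) eclipsed 7.7 → 22.8 kJ/mol.
iPr at 180° (staggered): COOH(0°)/F(300°) gauche 2.8; NH2(240°)/iPr(180°) gauche 4.4; NH2(240°)/F(300°) gauche 2.1 → 9.3 kJ/mol.
iPr at 240° (eclipsed): COOH(0°)/F(0°) eclipsed 8.9; H(120°)/H(120°) eclipsed 3.5; NH2(240°)/iPr(240°) eclipsed 12.2 → 24.6 kJ/mol.
iPr at 300° (staggered): COOH(0°)/iPr(300°) gauche 4.9; COOH(0°)/F(60°) gauche 2.8; NH2(240°)/iPr(300°) gauche 4.4 → 12.1 kJ/mol.
The minimum (7.0 kJ/mol) occurs with iPr at 60°.

60°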